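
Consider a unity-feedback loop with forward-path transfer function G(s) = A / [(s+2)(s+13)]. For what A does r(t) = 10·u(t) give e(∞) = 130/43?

The open loop has no poles at the origin → type 0 system.
K_p = lim_{s→0} G(s) = A / (2·13) = (1/26)·A.
e_ss = 10/(1 + K_p) = 130/43 ⇒ 1 + (1/26)·A = 43/13 ⇒ A = 60.

60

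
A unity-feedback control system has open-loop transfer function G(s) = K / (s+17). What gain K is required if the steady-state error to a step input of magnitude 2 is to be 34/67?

50

System type = 0 (no poles at s=0).
K_p = lim_{s→0} G(s) = K / (17) = (1/17)·K.
e_ss = 2/(1 + K_p) = 34/67 ⇒ 1 + (1/17)·K = 67/17 ⇒ K = 50.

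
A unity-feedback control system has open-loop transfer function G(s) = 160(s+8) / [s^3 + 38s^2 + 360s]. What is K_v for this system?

32/9

Factoring s from the denominator leaves a polynomial with constant term 360, so the system is type 1.
K_v = lim_{s→0} s·G(s) = 160·8 / 360 = 32/9.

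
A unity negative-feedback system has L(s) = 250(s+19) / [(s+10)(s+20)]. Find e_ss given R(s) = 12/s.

No free integrators in L(s): this is a type 0 system.
K_p = lim_{s→0} L(s) = 250·19 / (10·20) = 23.75.
e_ss = 12/(1 + K_p) = 12/24.75 = 16/33.

16/33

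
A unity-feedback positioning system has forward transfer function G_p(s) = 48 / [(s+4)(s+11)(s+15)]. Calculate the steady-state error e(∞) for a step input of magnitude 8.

G_p(s) has no factors of s in the denominator, so the system is type 0.
K_p = lim_{s→0} G_p(s) = 48 / (4·11·15) = 4/55.
e_ss = 8/(1 + K_p) = 8/(59/55) = 440/59.

440/59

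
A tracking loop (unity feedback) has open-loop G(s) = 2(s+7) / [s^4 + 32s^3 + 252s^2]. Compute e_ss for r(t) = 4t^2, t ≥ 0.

144

The denominator has no term below 252s^2 — 2 poles at s=0, type 2.
K_a = lim_{s→0} s^2·G(s) = 2·7 / 252 = 1/18.
r(t) = 4t^2 gives R(s) = 8/s^3.
e_ss = 8/K_a = 8/(1/18) = 144.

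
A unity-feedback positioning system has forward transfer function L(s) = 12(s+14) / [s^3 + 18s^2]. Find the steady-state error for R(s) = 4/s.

Lowest-order denominator term is 18s^2, so the open loop has 2 poles at the origin → type 2 system.
K_p = ∞ for a type-2 system; e_ss to a step is zero.

0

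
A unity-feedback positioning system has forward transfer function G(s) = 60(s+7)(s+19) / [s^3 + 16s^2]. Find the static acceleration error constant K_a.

The denominator has no term below 16s^2 — 2 poles at s=0, type 2.
K_a = lim_{s→0} s^2·G(s) = 60·7·19 / 16 = 498.75.

498.75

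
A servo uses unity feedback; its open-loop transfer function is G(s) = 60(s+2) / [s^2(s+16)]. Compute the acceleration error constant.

7.5

The open loop has two poles at the origin → type 2 system.
K_a = lim_{s→0} s^2·G(s) = 60·2 / (16) = 7.5.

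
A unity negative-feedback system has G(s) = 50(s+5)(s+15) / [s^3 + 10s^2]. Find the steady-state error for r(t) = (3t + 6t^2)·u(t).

Factoring s^2 from the denominator leaves a polynomial with constant term 10, so the system is type 2. Treating each term separately:
  • 3t: tracked with zero error.
  • 6t^2: e_ss = 12/K_a with K_a=375 → 0.032.
Total e_ss = 0.032.

0.032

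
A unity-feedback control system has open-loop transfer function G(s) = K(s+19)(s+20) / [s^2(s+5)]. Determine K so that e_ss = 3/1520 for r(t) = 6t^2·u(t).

80

System type = 2 (two poles at s=0).
K_a = lim_{s→0} s^2·G(s) = K·19·20 / (5) = 76·K.
e_ss = 12/K_a = 3/1520 ⇒ K_a = 6080 ⇒ K = 6080/76 = 80.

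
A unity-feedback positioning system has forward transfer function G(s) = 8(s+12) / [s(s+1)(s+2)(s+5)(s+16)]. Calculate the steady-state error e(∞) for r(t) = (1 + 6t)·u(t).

10

System type = 1 (one pole at s=0). By superposition:
  • 1: tracked with zero error.
  • 6t: e_ss = 6/K_v with K_v=0.6 → 10.
Total e_ss = 10.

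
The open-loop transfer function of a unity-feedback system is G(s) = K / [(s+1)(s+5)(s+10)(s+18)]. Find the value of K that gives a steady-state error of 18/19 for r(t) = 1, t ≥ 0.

50

The open loop has no poles at the origin → type 0 system.
K_p = lim_{s→0} G(s) = K / (1·5·10·18) = (1/900)·K.
e_ss = 1/(1 + K_p) = 18/19 ⇒ 1 + (1/900)·K = 19/18 ⇒ K = 50.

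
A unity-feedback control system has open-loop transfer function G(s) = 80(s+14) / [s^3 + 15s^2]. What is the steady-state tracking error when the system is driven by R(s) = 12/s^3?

9/56

Factoring s^2 from the denominator leaves a polynomial with constant term 15, so the system is type 2.
K_a = lim_{s→0} s^2·G(s) = 80·14 / 15 = 224/3.
r(t) = 6t^2 gives R(s) = 12/s^3.
e_ss = 12/K_a = 12/(224/3) = 9/56.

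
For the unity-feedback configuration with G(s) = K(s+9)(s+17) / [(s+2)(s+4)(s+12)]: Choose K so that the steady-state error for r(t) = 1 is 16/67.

System type = 0 (no poles at s=0).
K_p = lim_{s→0} G(s) = K·9·17 / (2·4·12) = (51/32)·K.
e_ss = 1/(1 + K_p) = 16/67 ⇒ 1 + (51/32)·K = 4.1875 ⇒ K = 2.

2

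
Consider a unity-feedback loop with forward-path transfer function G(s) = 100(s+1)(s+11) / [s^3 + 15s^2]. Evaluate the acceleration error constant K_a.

The denominator has no term below 15s^2 — 2 poles at s=0, type 2.
K_a = lim_{s→0} s^2·G(s) = 100·1·11 / 15 = 220/3.

220/3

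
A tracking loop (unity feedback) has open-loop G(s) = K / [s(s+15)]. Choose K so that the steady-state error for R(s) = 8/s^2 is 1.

One free integrator in G(s): this is a type 1 system.
K_v = lim_{s→0} s·G(s) = K / (15) = (1/15)·K.
e_ss = 8/K_v = 1 ⇒ K_v = 8 ⇒ K = 8/(1/15) = 120.

120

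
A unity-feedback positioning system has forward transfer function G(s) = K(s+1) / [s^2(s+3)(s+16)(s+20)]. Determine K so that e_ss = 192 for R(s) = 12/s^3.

60

G(s) has two factors of s in the denominator, so the system is type 2.
K_a = lim_{s→0} s^2·G(s) = K·1 / (3·16·20) = (1/960)·K.
e_ss = 12/K_a = 192 ⇒ K_a = 0.0625 ⇒ K = 0.0625/(1/960) = 60.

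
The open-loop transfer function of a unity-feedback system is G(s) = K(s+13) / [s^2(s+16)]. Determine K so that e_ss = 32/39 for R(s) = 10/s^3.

System type = 2 (two poles at s=0).
K_a = lim_{s→0} s^2·G(s) = K·13 / (16) = 0.8125·K.
e_ss = 10/K_a = 32/39 ⇒ K_a = 12.1875 ⇒ K = 12.1875/0.8125 = 15.

15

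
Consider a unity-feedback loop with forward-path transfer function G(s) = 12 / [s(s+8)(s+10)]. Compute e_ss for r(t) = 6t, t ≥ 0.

System type = 1 (one pole at s=0).
K_v = lim_{s→0} s·G(s) = 12 / (8·10) = 0.15.
e_ss = 6/K_v = 6/0.15 = 40.

40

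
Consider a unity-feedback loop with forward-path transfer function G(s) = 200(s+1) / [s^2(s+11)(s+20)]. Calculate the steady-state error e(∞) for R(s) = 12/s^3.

13.2

System type = 2 (two poles at s=0).
K_a = lim_{s→0} s^2·G(s) = 200·1 / (11·20) = 10/11.
r(t) = 6t^2 gives R(s) = 12/s^3.
e_ss = 12/K_a = 12/(10/11) = 13.2.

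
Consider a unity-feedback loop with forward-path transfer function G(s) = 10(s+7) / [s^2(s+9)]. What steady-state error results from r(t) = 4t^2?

36/35

System type = 2 (two poles at s=0).
K_a = lim_{s→0} s^2·G(s) = 10·7 / (9) = 70/9.
r(t) = 4t^2 gives R(s) = 8/s^3.
e_ss = 8/K_a = 8/(70/9) = 36/35.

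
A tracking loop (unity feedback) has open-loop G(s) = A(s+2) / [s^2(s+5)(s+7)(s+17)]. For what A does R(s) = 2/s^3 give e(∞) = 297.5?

The open loop has two poles at the origin → type 2 system.
K_a = lim_{s→0} s^2·G(s) = A·2 / (5·7·17) = (2/595)·A.
e_ss = 2/K_a = 297.5 ⇒ K_a = 4/595 ⇒ A = (4/595)/(2/595) = 2.

2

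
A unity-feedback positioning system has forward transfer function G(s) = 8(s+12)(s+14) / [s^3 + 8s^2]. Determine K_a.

Lowest-order denominator term is 8s^2, so the open loop has 2 poles at the origin → type 2 system.
K_a = lim_{s→0} s^2·G(s) = 8·12·14 / 8 = 168.

168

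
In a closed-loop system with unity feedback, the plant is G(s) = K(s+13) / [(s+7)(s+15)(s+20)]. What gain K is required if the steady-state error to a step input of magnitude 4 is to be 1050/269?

4

G(s) has no factors of s in the denominator, so the system is type 0.
K_p = lim_{s→0} G(s) = K·13 / (7·15·20) = (13/2100)·K.
e_ss = 4/(1 + K_p) = 1050/269 ⇒ 1 + (13/2100)·K = 538/525 ⇒ K = 4.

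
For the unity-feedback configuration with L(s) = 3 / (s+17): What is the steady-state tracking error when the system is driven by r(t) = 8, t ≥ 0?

L(s) has no factors of s in the denominator, so the system is type 0.
K_p = lim_{s→0} L(s) = 3 / (17) = 3/17.
e_ss = 8/(1 + K_p) = 8/(20/17) = 6.8.

6.8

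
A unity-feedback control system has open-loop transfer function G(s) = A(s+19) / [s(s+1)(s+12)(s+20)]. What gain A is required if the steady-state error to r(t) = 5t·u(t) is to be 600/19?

G(s) has one factor of s in the denominator, so the system is type 1.
K_v = lim_{s→0} s·G(s) = A·19 / (1·12·20) = (19/240)·A.
e_ss = 5/K_v = 600/19 ⇒ K_v = 19/120 ⇒ A = (19/120)/(19/240) = 2.

2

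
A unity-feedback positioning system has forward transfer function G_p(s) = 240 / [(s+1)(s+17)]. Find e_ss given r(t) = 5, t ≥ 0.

The open loop has no poles at the origin → type 0 system.
K_p = lim_{s→0} G_p(s) = 240 / (1·17) = 240/17.
e_ss = 5/(1 + K_p) = 5/(257/17) = 85/257.

85/257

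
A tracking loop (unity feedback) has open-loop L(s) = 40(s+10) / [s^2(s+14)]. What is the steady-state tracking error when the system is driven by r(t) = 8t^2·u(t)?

L(s) has two factors of s in the denominator, so the system is type 2.
K_a = lim_{s→0} s^2·L(s) = 40·10 / (14) = 200/7.
r(t) = 8t^2 gives R(s) = 16/s^3.
e_ss = 16/K_a = 16/(200/7) = 0.56.

0.56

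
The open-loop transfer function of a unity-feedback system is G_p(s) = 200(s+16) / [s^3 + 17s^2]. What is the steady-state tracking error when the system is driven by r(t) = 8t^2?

0.085

Factoring s^2 from the denominator leaves a polynomial with constant term 17, so the system is type 2.
K_a = lim_{s→0} s^2·G_p(s) = 200·16 / 17 = 3200/17.
r(t) = 8t^2 gives R(s) = 16/s^3.
e_ss = 16/K_a = 16/(3200/17) = 0.085.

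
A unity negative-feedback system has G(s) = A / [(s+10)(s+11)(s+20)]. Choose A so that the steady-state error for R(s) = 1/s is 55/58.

120

G(s) has no factors of s in the denominator, so the system is type 0.
K_p = lim_{s→0} G(s) = A / (10·11·20) = (1/2200)·A.
e_ss = 1/(1 + K_p) = 55/58 ⇒ 1 + (1/2200)·A = 58/55 ⇒ A = 120.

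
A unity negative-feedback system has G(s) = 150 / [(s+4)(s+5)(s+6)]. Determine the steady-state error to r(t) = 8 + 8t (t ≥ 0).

infinity

G(s) has no factors of s in the denominator, so the system is type 0. Taking each input component in turn:
  • 8: e_ss = 8/(1+K_p) with K_p=1.25 → 32/9.
  • 8t: a type-0 system cannot track it, e_ss → ∞.
The unbounded component dominates.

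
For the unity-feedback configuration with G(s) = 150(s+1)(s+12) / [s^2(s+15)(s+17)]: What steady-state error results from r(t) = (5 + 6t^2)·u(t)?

1.7

The open loop has two poles at the origin → type 2 system. By superposition:
  • 5: tracked with zero error.
  • 6t^2: e_ss = 12/K_a with K_a=120/17 → 1.7.
Total e_ss = 1.7.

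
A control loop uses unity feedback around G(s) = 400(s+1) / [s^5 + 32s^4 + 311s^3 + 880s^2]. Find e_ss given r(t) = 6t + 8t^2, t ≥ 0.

35.2

The denominator has no term below 880s^2 — 2 poles at s=0, type 2. Treating each term separately:
  • 6t: tracked with zero error.
  • 8t^2: e_ss = 16/K_a with K_a=5/11 → 35.2.
Total e_ss = 35.2.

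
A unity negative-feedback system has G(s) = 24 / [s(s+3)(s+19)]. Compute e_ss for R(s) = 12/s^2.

28.5

The open loop has one pole at the origin → type 1 system.
K_v = lim_{s→0} s·G(s) = 24 / (3·19) = 8/19.
e_ss = 12/K_v = 12/(8/19) = 28.5.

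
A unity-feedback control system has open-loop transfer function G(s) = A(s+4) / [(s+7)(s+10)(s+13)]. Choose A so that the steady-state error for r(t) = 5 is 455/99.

System type = 0 (no poles at s=0).
K_p = lim_{s→0} G(s) = A·4 / (7·10·13) = (2/455)·A.
e_ss = 5/(1 + K_p) = 455/99 ⇒ 1 + (2/455)·A = 99/91 ⇒ A = 20.

20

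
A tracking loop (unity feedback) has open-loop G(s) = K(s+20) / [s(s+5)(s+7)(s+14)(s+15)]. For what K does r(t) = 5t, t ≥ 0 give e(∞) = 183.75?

10

System type = 1 (one pole at s=0).
K_v = lim_{s→0} s·G(s) = K·20 / (5·7·14·15) = (2/735)·K.
e_ss = 5/K_v = 183.75 ⇒ K_v = 4/147 ⇒ K = (4/147)/(2/735) = 10.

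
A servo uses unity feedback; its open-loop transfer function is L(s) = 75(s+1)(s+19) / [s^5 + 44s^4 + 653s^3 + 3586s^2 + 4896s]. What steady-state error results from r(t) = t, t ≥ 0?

1632/475

The denominator has no term below 4896s — 1 pole at s=0, type 1.
K_v = lim_{s→0} s·L(s) = 75·1·19 / 4896 = 475/1632.
e_ss = 1/K_v = 1/(475/1632) = 1632/475.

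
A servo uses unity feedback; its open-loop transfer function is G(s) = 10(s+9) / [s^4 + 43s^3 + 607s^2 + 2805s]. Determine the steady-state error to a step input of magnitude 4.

Factoring s from the denominator leaves a polynomial with constant term 2805, so the system is type 1.
K_p = ∞ for a type-1 system; e_ss to a step is zero.

0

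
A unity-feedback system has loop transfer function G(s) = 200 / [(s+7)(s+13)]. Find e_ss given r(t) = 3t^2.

The open loop has no poles at the origin → type 0 system.
K_a = lim_{s→0} s^2·G(s) = 0; the steady-state error to this parabolic input grows without bound.

infinity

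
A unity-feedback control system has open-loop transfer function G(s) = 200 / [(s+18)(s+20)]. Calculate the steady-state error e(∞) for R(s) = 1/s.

G(s) has no factors of s in the denominator, so the system is type 0.
K_p = lim_{s→0} G(s) = 200 / (18·20) = 5/9.
e_ss = 1/(1 + K_p) = 1/(14/9) = 9/14.

9/14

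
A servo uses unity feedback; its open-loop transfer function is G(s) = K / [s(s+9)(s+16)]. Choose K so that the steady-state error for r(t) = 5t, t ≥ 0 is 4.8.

150

The open loop has one pole at the origin → type 1 system.
K_v = lim_{s→0} s·G(s) = K / (9·16) = (1/144)·K.
e_ss = 5/K_v = 4.8 ⇒ K_v = 25/24 ⇒ K = (25/24)/(1/144) = 150.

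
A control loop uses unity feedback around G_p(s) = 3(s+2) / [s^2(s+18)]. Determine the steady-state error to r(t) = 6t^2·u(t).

36

System type = 2 (two poles at s=0).
K_a = lim_{s→0} s^2·G_p(s) = 3·2 / (18) = 1/3.
r(t) = 6t^2 gives R(s) = 12/s^3.
e_ss = 12/K_a = 12/(1/3) = 36.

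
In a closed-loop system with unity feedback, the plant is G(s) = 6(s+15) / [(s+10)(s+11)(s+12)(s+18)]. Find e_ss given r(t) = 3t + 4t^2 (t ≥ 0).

infinity

System type = 0 (no poles at s=0). By superposition:
  • 3t: a type-0 system cannot track it, e_ss → ∞.
  • 4t^2: a type-0 system cannot track it, e_ss → ∞.
The unbounded component dominates.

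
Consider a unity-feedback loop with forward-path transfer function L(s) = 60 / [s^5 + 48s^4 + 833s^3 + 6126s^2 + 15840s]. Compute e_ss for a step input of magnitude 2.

0

Lowest-order denominator term is 15840s, so the open loop has 1 pole at the origin → type 1 system.
K_p = ∞ for a type-1 system; e_ss to a step is zero.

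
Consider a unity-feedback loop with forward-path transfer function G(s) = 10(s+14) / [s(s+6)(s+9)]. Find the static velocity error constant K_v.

70/27

The open loop has one pole at the origin → type 1 system.
K_v = lim_{s→0} s·G(s) = 10·14 / (6·9) = 70/27.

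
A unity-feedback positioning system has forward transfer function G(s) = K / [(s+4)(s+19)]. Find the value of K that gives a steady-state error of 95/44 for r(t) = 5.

System type = 0 (no poles at s=0).
K_p = lim_{s→0} G(s) = K / (4·19) = (1/76)·K.
e_ss = 5/(1 + K_p) = 95/44 ⇒ 1 + (1/76)·K = 44/19 ⇒ K = 100.

100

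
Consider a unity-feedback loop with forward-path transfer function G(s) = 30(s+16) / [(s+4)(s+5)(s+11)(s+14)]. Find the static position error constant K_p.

G(s) has no factors of s in the denominator, so the system is type 0.
K_p = lim_{s→0} G(s) = 30·16 / (4·5·11·14) = 12/77.

12/77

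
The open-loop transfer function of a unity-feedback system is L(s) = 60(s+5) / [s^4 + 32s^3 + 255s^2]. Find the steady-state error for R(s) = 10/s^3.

8.5

The denominator has no term below 255s^2 — 2 poles at s=0, type 2.
K_a = lim_{s→0} s^2·L(s) = 60·5 / 255 = 20/17.
r(t) = 5t^2 gives R(s) = 10/s^3.
e_ss = 10/K_a = 10/(20/17) = 8.5.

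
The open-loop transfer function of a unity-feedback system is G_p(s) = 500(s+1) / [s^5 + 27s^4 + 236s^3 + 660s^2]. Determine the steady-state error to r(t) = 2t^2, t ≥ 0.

5.28

Lowest-order denominator term is 660s^2, so the open loop has 2 poles at the origin → type 2 system.
K_a = lim_{s→0} s^2·G_p(s) = 500·1 / 660 = 25/33.
r(t) = 2t^2 gives R(s) = 4/s^3.
e_ss = 4/K_a = 4/(25/33) = 5.28.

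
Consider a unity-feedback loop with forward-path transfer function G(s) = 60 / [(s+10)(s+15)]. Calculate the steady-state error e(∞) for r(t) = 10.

The open loop has no poles at the origin → type 0 system.
K_p = lim_{s→0} G(s) = 60 / (10·15) = 0.4.
e_ss = 10/(1 + K_p) = 10/1.4 = 50/7.

50/7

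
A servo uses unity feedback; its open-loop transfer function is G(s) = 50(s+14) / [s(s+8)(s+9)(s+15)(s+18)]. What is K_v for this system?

35/972

G(s) has one factor of s in the denominator, so the system is type 1.
K_v = lim_{s→0} s·G(s) = 50·14 / (8·9·15·18) = 35/972.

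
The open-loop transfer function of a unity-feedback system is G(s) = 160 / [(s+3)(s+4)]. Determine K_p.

40/3

The open loop has no poles at the origin → type 0 system.
K_p = lim_{s→0} G(s) = 160 / (3·4) = 40/3.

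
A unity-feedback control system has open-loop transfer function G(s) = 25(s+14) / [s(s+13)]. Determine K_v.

G(s) has one factor of s in the denominator, so the system is type 1.
K_v = lim_{s→0} s·G(s) = 25·14 / (13) = 350/13.

350/13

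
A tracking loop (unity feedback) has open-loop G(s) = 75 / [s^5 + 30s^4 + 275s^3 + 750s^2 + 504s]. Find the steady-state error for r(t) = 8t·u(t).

53.76

Factoring s from the denominator leaves a polynomial with constant term 504, so the system is type 1.
K_v = lim_{s→0} s·G(s) = 75 / 504 = 25/168.
e_ss = 8/K_v = 8/(25/168) = 53.76.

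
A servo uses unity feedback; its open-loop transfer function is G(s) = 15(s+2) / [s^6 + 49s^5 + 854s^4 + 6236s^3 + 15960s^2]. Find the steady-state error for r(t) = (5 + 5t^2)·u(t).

5320

Lowest-order denominator term is 15960s^2, so the open loop has 2 poles at the origin → type 2 system. Taking each input component in turn:
  • 5: tracked with zero error.
  • 5t^2: e_ss = 10/K_a with K_a=1/532 → 5320.
Total e_ss = 5320.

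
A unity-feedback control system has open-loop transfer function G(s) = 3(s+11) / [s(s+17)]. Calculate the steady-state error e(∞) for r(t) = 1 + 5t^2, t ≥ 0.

infinity

The open loop has one pole at the origin → type 1 system. Taking each input component in turn:
  • 1: tracked with zero error.
  • 5t^2: a type-1 system cannot track it, e_ss → ∞.
The unbounded component dominates.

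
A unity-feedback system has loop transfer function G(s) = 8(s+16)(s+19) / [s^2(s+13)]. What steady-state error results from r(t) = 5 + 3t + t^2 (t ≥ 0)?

13/1216

G(s) has two factors of s in the denominator, so the system is type 2. Treating each term separately:
  • 5: tracked with zero error.
  • 3t: tracked with zero error.
  • t^2: e_ss = 2/K_a with K_a=2432/13 → 13/1216.
Total e_ss = 13/1216.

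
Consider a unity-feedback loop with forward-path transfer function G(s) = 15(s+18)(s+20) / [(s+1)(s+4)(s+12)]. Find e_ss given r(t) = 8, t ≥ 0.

G(s) has no factors of s in the denominator, so the system is type 0.
K_p = lim_{s→0} G(s) = 15·18·20 / (1·4·12) = 112.5.
e_ss = 8/(1 + K_p) = 8/113.5 = 16/227.

16/227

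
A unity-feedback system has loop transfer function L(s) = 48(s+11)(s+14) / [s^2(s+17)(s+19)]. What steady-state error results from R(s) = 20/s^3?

The open loop has two poles at the origin → type 2 system.
K_a = lim_{s→0} s^2·L(s) = 48·11·14 / (17·19) = 7392/323.
r(t) = 10t^2 gives R(s) = 20/s^3.
e_ss = 20/K_a = 20/(7392/323) = 1615/1848.

1615/1848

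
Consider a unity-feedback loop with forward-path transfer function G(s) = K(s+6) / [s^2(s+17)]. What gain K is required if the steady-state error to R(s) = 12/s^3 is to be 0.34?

Two free integrators in G(s): this is a type 2 system.
K_a = lim_{s→0} s^2·G(s) = K·6 / (17) = (6/17)·K.
e_ss = 12/K_a = 0.34 ⇒ K_a = 600/17 ⇒ K = (600/17)/(6/17) = 100.

100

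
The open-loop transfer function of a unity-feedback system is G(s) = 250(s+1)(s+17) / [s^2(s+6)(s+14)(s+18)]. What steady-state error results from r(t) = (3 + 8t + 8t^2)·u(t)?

12096/2125

Two free integrators in G(s): this is a type 2 system. Taking each input component in turn:
  • 3: tracked with zero error.
  • 8t: tracked with zero error.
  • 8t^2: e_ss = 16/K_a with K_a=2125/756 → 12096/2125.
Total e_ss = 12096/2125.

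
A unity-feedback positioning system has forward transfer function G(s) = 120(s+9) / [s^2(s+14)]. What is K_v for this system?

infinity

K_v = lim_{s→0} s·G(s); with 2 poles at the origin the limit diverges, so K_v = ∞.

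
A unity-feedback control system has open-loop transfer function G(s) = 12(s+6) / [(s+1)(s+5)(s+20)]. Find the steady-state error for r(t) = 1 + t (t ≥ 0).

infinity

The open loop has no poles at the origin → type 0 system. By superposition:
  • 1: e_ss = 1/(1+K_p) with K_p=0.72 → 25/43.
  • t: a type-0 system cannot track it, e_ss → ∞.
The unbounded component dominates.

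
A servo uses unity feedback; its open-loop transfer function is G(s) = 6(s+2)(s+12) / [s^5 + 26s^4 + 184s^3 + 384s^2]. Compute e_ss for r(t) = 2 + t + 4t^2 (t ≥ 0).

64/3

Lowest-order denominator term is 384s^2, so the open loop has 2 poles at the origin → type 2 system. Taking each input component in turn:
  • 2: tracked with zero error.
  • t: tracked with zero error.
  • 4t^2: e_ss = 8/K_a with K_a=0.375 → 64/3.
Total e_ss = 64/3.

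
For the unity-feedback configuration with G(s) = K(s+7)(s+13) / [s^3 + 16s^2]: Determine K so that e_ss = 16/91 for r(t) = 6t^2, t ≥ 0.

The denominator has no term below 16s^2 — 2 poles at s=0, type 2.
K_a = lim_{s→0} s^2·G(s) = K·7·13 / 16 = 5.6875·K.
e_ss = 12/K_a = 16/91 ⇒ K_a = 68.25 ⇒ K = 68.25/5.6875 = 12.

12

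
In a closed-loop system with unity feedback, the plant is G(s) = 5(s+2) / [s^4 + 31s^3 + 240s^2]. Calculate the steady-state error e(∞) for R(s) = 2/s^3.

48

Factoring s^2 from the denominator leaves a polynomial with constant term 240, so the system is type 2.
K_a = lim_{s→0} s^2·G(s) = 5·2 / 240 = 1/24.
r(t) = t^2 gives R(s) = 2/s^3.
e_ss = 2/K_a = 2/(1/24) = 48.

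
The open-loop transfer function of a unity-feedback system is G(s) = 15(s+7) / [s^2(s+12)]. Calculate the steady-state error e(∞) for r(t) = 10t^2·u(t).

G(s) has two factors of s in the denominator, so the system is type 2.
K_a = lim_{s→0} s^2·G(s) = 15·7 / (12) = 8.75.
r(t) = 10t^2 gives R(s) = 20/s^3.
e_ss = 20/K_a = 20/8.75 = 16/7.

16/7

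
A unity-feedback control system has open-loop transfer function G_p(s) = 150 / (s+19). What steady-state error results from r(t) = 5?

System type = 0 (no poles at s=0).
K_p = lim_{s→0} G_p(s) = 150 / (19) = 150/19.
e_ss = 5/(1 + K_p) = 5/(169/19) = 95/169.

95/169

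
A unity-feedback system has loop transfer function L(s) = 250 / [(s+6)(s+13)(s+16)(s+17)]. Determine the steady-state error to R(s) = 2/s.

21216/10733

L(s) has no factors of s in the denominator, so the system is type 0.
K_p = lim_{s→0} L(s) = 250 / (6·13·16·17) = 125/10608.
e_ss = 2/(1 + K_p) = 2/(10733/10608) = 21216/10733.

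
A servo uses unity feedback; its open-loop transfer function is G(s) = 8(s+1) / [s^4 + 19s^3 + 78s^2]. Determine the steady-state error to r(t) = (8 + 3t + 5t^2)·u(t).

97.5

The denominator has no term below 78s^2 — 2 poles at s=0, type 2. Taking each input component in turn:
  • 8: tracked with zero error.
  • 3t: tracked with zero error.
  • 5t^2: e_ss = 10/K_a with K_a=4/39 → 97.5.
Total e_ss = 97.5.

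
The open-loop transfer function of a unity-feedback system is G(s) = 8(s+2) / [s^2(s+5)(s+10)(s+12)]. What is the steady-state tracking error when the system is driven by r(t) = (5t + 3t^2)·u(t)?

225

Two free integrators in G(s): this is a type 2 system. Taking each input component in turn:
  • 5t: tracked with zero error.
  • 3t^2: e_ss = 6/K_a with K_a=2/75 → 225.
Total e_ss = 225.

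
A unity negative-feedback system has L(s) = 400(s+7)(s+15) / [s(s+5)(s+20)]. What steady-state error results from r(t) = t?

L(s) has one factor of s in the denominator, so the system is type 1.
K_v = lim_{s→0} s·L(s) = 400·7·15 / (5·20) = 420.
e_ss = 1/K_v = 1/420.

1/420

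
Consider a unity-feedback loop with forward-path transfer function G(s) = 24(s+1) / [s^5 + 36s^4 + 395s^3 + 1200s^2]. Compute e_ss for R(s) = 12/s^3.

The denominator has no term below 1200s^2 — 2 poles at s=0, type 2.
K_a = lim_{s→0} s^2·G(s) = 24·1 / 1200 = 0.02.
r(t) = 6t^2 gives R(s) = 12/s^3.
e_ss = 12/K_a = 12/0.02 = 600.

600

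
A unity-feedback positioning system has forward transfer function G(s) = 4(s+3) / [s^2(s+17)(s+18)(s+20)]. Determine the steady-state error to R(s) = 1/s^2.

0

System type = 2 (two poles at s=0).
K_v = ∞ for a type-2 system; e_ss to a ramp is zero.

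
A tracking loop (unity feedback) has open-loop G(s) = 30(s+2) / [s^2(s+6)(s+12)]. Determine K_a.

5/6

G(s) has two factors of s in the denominator, so the system is type 2.
K_a = lim_{s→0} s^2·G(s) = 30·2 / (6·12) = 5/6.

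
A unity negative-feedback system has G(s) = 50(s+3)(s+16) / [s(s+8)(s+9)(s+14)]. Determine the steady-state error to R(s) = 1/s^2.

0.42

G(s) has one factor of s in the denominator, so the system is type 1.
K_v = lim_{s→0} s·G(s) = 50·3·16 / (8·9·14) = 50/21.
e_ss = 1/K_v = 1/(50/21) = 0.42.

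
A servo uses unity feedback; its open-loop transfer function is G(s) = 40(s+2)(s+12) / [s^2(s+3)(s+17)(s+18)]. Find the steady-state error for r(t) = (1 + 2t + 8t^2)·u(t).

Two free integrators in G(s): this is a type 2 system. Treating each term separately:
  • 1: tracked with zero error.
  • 2t: tracked with zero error.
  • 8t^2: e_ss = 16/K_a with K_a=160/153 → 15.3.
Total e_ss = 15.3.

15.3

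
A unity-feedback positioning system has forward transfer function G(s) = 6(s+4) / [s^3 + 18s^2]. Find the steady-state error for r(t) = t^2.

Lowest-order denominator term is 18s^2, so the open loop has 2 poles at the origin → type 2 system.
K_a = lim_{s→0} s^2·G(s) = 6·4 / 18 = 4/3.
r(t) = t^2 gives R(s) = 2/s^3.
e_ss = 2/K_a = 2/(4/3) = 1.5.

1.5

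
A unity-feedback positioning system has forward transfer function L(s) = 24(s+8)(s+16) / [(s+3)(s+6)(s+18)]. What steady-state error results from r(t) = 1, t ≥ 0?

System type = 0 (no poles at s=0).
K_p = lim_{s→0} L(s) = 24·8·16 / (3·6·18) = 256/27.
e_ss = 1/(1 + K_p) = 1/(283/27) = 27/283.

27/283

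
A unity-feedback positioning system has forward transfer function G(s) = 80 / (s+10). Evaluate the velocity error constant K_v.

0

The open loop has no poles at the origin → type 0 system.
K_v = lim_{s→0} s·G(s) = 0 (the extra factor of s kills the finite limit).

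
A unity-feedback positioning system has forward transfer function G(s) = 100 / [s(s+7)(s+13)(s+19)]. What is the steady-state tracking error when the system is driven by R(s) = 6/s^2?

103.74

System type = 1 (one pole at s=0).
K_v = lim_{s→0} s·G(s) = 100 / (7·13·19) = 100/1729.
e_ss = 6/K_v = 6/(100/1729) = 103.74.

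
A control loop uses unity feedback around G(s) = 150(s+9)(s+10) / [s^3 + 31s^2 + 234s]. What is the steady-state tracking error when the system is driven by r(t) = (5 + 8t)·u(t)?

52/375

The denominator has no term below 234s — 1 pole at s=0, type 1. Treating each term separately:
  • 5: tracked with zero error.
  • 8t: e_ss = 8/K_v with K_v=750/13 → 52/375.
Total e_ss = 52/375.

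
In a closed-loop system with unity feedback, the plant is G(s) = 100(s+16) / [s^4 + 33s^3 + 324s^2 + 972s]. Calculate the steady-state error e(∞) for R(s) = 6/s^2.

The denominator has no term below 972s — 1 pole at s=0, type 1.
K_v = lim_{s→0} s·G(s) = 100·16 / 972 = 400/243.
e_ss = 6/K_v = 6/(400/243) = 3.645.

3.645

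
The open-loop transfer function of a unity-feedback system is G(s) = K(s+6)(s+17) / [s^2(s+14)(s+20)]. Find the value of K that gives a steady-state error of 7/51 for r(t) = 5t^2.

G(s) has two factors of s in the denominator, so the system is type 2.
K_a = lim_{s→0} s^2·G(s) = K·6·17 / (14·20) = (51/140)·K.
e_ss = 10/K_a = 7/51 ⇒ K_a = 510/7 ⇒ K = (510/7)/(51/140) = 200.

200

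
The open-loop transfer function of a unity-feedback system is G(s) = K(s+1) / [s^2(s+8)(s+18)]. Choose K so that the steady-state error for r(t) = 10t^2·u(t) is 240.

12

The open loop has two poles at the origin → type 2 system.
K_a = lim_{s→0} s^2·G(s) = K·1 / (8·18) = (1/144)·K.
e_ss = 20/K_a = 240 ⇒ K_a = 1/12 ⇒ K = (1/12)/(1/144) = 12.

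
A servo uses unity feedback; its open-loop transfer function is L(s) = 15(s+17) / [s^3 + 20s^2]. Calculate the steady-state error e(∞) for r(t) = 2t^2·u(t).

Lowest-order denominator term is 20s^2, so the open loop has 2 poles at the origin → type 2 system.
K_a = lim_{s→0} s^2·L(s) = 15·17 / 20 = 12.75.
r(t) = 2t^2 gives R(s) = 4/s^3.
e_ss = 4/K_a = 4/12.75 = 16/51.

16/51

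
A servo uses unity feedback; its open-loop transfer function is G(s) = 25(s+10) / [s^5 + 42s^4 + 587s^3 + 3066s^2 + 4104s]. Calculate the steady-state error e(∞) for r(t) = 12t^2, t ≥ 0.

infinity

Factoring s from the denominator leaves a polynomial with constant term 4104, so the system is type 1.
For a type-1 system K_a = 0, so e_ss to a parabolic input is unbounded.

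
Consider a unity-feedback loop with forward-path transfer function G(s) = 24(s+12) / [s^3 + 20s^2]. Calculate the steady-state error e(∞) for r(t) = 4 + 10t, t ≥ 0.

0

Factoring s^2 from the denominator leaves a polynomial with constant term 20, so the system is type 2. By superposition:
  • 4: tracked with zero error.
  • 10t: tracked with zero error.
Total e_ss = 0.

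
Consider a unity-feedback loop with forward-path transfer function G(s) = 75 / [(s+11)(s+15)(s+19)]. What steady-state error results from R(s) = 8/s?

The open loop has no poles at the origin → type 0 system.
K_p = lim_{s→0} G(s) = 75 / (11·15·19) = 5/209.
e_ss = 8/(1 + K_p) = 8/(214/209) = 836/107.

836/107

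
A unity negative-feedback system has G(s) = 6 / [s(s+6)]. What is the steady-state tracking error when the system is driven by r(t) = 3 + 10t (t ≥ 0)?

10

G(s) has one factor of s in the denominator, so the system is type 1. Taking each input component in turn:
  • 3: tracked with zero error.
  • 10t: e_ss = 10/K_v with K_v=1 → 10.
Total e_ss = 10.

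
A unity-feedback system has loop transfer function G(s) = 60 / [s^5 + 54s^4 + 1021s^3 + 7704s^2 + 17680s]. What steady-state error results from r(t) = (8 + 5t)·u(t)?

4420/3

Lowest-order denominator term is 17680s, so the open loop has 1 pole at the origin → type 1 system. Treating each term separately:
  • 8: tracked with zero error.
  • 5t: e_ss = 5/K_v with K_v=3/884 → 4420/3.
Total e_ss = 4420/3.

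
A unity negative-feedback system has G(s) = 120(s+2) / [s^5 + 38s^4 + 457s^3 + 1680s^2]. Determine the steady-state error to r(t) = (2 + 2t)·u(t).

Lowest-order denominator term is 1680s^2, so the open loop has 2 poles at the origin → type 2 system. Treating each term separately:
  • 2: tracked with zero error.
  • 2t: tracked with zero error.
Total e_ss = 0.

0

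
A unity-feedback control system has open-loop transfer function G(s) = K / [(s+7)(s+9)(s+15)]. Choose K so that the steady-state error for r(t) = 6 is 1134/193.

G(s) has no factors of s in the denominator, so the system is type 0.
K_p = lim_{s→0} G(s) = K / (7·9·15) = (1/945)·K.
e_ss = 6/(1 + K_p) = 1134/193 ⇒ 1 + (1/945)·K = 193/189 ⇒ K = 20.

20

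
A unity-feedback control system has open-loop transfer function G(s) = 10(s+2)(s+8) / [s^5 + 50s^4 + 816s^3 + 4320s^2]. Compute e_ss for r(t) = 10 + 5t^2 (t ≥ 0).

Lowest-order denominator term is 4320s^2, so the open loop has 2 poles at the origin → type 2 system. Treating each term separately:
  • 10: tracked with zero error.
  • 5t^2: e_ss = 10/K_a with K_a=1/27 → 270.
Total e_ss = 270.

270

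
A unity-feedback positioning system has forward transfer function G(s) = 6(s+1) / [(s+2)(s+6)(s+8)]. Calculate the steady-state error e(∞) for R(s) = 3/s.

The open loop has no poles at the origin → type 0 system.
K_p = lim_{s→0} G(s) = 6·1 / (2·6·8) = 0.0625.
e_ss = 3/(1 + K_p) = 3/1.0625 = 48/17.

48/17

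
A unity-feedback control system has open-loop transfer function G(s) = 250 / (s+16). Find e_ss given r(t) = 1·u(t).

8/133

System type = 0 (no poles at s=0).
K_p = lim_{s→0} G(s) = 250 / (16) = 15.625.
e_ss = 1/(1 + K_p) = 1/16.625 = 8/133.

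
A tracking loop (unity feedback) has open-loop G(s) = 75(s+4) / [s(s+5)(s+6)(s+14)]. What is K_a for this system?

System type = 1 (one pole at s=0).
K_a = lim_{s→0} s^2·G(s) = 0 (the extra factor of s kills the finite limit).

0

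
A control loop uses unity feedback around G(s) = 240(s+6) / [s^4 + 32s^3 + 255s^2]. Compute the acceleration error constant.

96/17

Factoring s^2 from the denominator leaves a polynomial with constant term 255, so the system is type 2.
K_a = lim_{s→0} s^2·G(s) = 240·6 / 255 = 96/17.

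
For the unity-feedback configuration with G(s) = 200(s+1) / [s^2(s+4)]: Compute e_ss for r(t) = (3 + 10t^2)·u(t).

0.4

G(s) has two factors of s in the denominator, so the system is type 2. Treating each term separately:
  • 3: tracked with zero error.
  • 10t^2: e_ss = 20/K_a with K_a=50 → 0.4.
Total e_ss = 0.4.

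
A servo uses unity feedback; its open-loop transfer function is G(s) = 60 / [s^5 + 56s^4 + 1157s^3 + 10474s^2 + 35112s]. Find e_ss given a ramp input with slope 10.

The denominator has no term below 35112s — 1 pole at s=0, type 1.
K_v = lim_{s→0} s·G(s) = 60 / 35112 = 5/2926.
e_ss = 10/K_v = 10/(5/2926) = 5852.

5852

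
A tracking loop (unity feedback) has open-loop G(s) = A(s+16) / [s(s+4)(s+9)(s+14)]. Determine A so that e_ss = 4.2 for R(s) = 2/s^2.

One free integrator in G(s): this is a type 1 system.
K_v = lim_{s→0} s·G(s) = A·16 / (4·9·14) = (2/63)·A.
e_ss = 2/K_v = 4.2 ⇒ K_v = 10/21 ⇒ A = (10/21)/(2/63) = 15.

15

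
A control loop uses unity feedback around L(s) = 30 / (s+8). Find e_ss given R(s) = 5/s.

20/19

L(s) has no factors of s in the denominator, so the system is type 0.
K_p = lim_{s→0} L(s) = 30 / (8) = 3.75.
e_ss = 5/(1 + K_p) = 5/4.75 = 20/19.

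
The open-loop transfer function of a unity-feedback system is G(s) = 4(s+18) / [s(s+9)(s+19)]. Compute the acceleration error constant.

0

System type = 1 (one pole at s=0).
K_a = lim_{s→0} s^2·G(s) = 0 (the extra factor of s kills the finite limit).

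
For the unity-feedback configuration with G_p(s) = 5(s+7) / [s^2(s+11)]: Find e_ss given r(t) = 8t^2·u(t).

176/35

Two free integrators in G_p(s): this is a type 2 system.
K_a = lim_{s→0} s^2·G_p(s) = 5·7 / (11) = 35/11.
r(t) = 8t^2 gives R(s) = 16/s^3.
e_ss = 16/K_a = 16/(35/11) = 176/35.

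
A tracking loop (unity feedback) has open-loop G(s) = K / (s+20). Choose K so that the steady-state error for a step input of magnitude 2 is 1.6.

5

G(s) has no factors of s in the denominator, so the system is type 0.
K_p = lim_{s→0} G(s) = K / (20) = 0.05·K.
e_ss = 2/(1 + K_p) = 1.6 ⇒ 1 + 0.05·K = 1.25 ⇒ K = 5.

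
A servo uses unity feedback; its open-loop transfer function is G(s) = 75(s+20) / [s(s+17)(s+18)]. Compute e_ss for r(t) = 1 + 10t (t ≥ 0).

2.04

The open loop has one pole at the origin → type 1 system. Taking each input component in turn:
  • 1: tracked with zero error.
  • 10t: e_ss = 10/K_v with K_v=250/51 → 2.04.
Total e_ss = 2.04.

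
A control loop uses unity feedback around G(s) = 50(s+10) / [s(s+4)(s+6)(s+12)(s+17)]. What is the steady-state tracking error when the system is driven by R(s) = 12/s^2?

117.504

The open loop has one pole at the origin → type 1 system.
K_v = lim_{s→0} s·G(s) = 50·10 / (4·6·12·17) = 125/1224.
e_ss = 12/K_v = 12/(125/1224) = 117.504.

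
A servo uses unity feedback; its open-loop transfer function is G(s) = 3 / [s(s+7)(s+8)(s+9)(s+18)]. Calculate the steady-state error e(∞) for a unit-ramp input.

G(s) has one factor of s in the denominator, so the system is type 1.
K_v = lim_{s→0} s·G(s) = 3 / (7·8·9·18) = 1/3024.
e_ss = 1/K_v = 1/(1/3024) = 3024.

3024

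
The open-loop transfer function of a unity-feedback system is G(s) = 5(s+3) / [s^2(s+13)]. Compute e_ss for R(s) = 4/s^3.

System type = 2 (two poles at s=0).
K_a = lim_{s→0} s^2·G(s) = 5·3 / (13) = 15/13.
r(t) = 2t^2 gives R(s) = 4/s^3.
e_ss = 4/K_a = 4/(15/13) = 52/15.

52/15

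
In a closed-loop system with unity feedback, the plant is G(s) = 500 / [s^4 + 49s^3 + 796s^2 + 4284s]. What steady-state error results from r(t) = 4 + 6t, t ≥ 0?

Lowest-order denominator term is 4284s, so the open loop has 1 pole at the origin → type 1 system. Treating each term separately:
  • 4: tracked with zero error.
  • 6t: e_ss = 6/K_v with K_v=125/1071 → 51.408.
Total e_ss = 51.408.

51.408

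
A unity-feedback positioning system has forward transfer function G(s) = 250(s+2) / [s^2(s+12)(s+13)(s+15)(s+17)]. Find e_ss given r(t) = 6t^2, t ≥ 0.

Two free integrators in G(s): this is a type 2 system.
K_a = lim_{s→0} s^2·G(s) = 250·2 / (12·13·15·17) = 25/1989.
r(t) = 6t^2 gives R(s) = 12/s^3.
e_ss = 12/K_a = 12/(25/1989) = 954.72.

954.72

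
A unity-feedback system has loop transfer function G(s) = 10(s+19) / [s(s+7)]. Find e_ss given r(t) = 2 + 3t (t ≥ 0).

21/190

One free integrator in G(s): this is a type 1 system. By superposition:
  • 2: tracked with zero error.
  • 3t: e_ss = 3/K_v with K_v=190/7 → 21/190.
Total e_ss = 21/190.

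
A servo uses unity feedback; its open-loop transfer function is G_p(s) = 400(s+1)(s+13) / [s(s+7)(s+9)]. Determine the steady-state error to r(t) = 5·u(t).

The open loop has one pole at the origin → type 1 system.
K_p = ∞ for a type-1 system; e_ss to a step is zero.

0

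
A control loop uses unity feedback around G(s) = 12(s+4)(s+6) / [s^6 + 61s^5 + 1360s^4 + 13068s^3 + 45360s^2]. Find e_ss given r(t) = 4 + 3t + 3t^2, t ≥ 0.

945

The denominator has no term below 45360s^2 — 2 poles at s=0, type 2. Taking each input component in turn:
  • 4: tracked with zero error.
  • 3t: tracked with zero error.
  • 3t^2: e_ss = 6/K_a with K_a=2/315 → 945.
Total e_ss = 945.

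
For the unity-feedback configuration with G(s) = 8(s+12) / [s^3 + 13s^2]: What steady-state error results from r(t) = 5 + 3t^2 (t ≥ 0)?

0.8125

The denominator has no term below 13s^2 — 2 poles at s=0, type 2. Taking each input component in turn:
  • 5: tracked with zero error.
  • 3t^2: e_ss = 6/K_a with K_a=96/13 → 0.8125.
Total e_ss = 0.8125.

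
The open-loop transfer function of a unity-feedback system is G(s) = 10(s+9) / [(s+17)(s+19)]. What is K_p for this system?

90/323

The open loop has no poles at the origin → type 0 system.
K_p = lim_{s→0} G(s) = 10·9 / (17·19) = 90/323.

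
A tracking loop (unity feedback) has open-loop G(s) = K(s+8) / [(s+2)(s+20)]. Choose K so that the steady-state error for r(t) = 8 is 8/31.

150

System type = 0 (no poles at s=0).
K_p = lim_{s→0} G(s) = K·8 / (2·20) = 0.2·K.
e_ss = 8/(1 + K_p) = 8/31 ⇒ 1 + 0.2·K = 31 ⇒ K = 150.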